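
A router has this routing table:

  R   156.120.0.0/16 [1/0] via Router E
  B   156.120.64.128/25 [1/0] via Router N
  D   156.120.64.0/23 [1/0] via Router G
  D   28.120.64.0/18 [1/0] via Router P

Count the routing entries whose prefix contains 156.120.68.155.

Prefixes containing 156.120.68.155:
  156.120.0.0/16 (156.120.0.0 - 156.120.255.255)
Total matching entries: 1.

1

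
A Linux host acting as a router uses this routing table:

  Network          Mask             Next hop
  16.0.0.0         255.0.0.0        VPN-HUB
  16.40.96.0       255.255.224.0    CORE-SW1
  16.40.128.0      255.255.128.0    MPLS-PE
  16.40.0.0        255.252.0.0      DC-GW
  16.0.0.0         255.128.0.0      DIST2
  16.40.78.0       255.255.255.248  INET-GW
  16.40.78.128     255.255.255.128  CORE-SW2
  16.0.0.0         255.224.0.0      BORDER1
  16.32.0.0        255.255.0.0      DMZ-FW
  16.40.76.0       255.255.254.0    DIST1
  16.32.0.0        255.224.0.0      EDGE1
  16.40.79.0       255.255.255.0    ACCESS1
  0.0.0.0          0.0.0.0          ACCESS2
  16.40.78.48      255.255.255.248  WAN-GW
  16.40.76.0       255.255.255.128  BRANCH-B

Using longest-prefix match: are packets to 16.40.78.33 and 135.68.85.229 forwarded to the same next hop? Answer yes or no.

no

16.40.78.33: longest match 16.40.0.0/14 -> DC-GW
135.68.85.229: longest match 0.0.0.0/0 -> ACCESS2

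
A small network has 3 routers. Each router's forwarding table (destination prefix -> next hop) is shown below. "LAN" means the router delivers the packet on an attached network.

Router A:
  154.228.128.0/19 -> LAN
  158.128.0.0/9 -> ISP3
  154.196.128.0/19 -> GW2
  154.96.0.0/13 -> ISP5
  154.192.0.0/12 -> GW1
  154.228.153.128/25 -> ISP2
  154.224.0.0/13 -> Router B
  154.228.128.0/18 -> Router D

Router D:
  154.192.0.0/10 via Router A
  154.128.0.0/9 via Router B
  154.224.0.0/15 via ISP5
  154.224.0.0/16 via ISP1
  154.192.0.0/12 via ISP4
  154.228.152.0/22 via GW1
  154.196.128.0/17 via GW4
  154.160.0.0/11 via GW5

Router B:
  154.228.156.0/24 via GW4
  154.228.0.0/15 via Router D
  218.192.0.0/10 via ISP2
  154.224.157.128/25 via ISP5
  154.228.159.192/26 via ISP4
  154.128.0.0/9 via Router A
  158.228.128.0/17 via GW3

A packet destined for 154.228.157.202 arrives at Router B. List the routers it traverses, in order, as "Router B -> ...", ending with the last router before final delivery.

At Router B: longest match for 154.228.157.202 is 154.228.0.0/15 -> Router D
At Router D: longest match for 154.228.157.202 is 154.192.0.0/10 -> Router A
At Router A: longest match for 154.228.157.202 is 154.228.128.0/19 -> LAN

Router B -> Router D -> Router A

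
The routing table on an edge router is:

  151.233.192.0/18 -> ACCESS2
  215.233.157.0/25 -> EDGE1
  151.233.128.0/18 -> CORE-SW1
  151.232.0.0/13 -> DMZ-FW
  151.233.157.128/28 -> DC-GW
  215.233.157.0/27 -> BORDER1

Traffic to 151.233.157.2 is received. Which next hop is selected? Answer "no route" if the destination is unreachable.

CORE-SW1

Routes whose prefix contains 151.233.157.2:
  151.232.0.0/13 (151.232.0.0 - 151.239.255.255) -> DMZ-FW
  151.233.128.0/18 (151.233.128.0 - 151.233.191.255) -> CORE-SW1
More-specific entries that do NOT match:
  151.233.157.128/28 (151.233.157.128 - 151.233.157.143) does not contain 151.233.157.2
  215.233.157.0/27 (215.233.157.0 - 215.233.157.31) does not contain 151.233.157.2
  215.233.157.0/25 (215.233.157.0 - 215.233.157.127) does not contain 151.233.157.2
Longest matching prefix is /18 -> next hop CORE-SW1.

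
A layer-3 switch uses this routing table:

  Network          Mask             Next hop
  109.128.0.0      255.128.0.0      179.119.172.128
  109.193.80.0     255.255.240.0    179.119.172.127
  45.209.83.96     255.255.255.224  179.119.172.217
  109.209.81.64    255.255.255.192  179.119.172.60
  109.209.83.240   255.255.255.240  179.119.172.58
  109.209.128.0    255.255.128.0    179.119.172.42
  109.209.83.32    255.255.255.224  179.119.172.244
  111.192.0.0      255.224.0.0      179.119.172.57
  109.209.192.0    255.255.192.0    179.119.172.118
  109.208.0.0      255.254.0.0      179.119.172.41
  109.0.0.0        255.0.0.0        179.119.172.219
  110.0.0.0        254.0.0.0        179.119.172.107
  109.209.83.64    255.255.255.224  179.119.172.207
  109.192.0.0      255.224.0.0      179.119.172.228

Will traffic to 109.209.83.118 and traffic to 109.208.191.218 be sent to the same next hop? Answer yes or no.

yes

109.209.83.118: longest match 109.208.0.0/15 -> 179.119.172.41
109.208.191.218: longest match 109.208.0.0/15 -> 179.119.172.41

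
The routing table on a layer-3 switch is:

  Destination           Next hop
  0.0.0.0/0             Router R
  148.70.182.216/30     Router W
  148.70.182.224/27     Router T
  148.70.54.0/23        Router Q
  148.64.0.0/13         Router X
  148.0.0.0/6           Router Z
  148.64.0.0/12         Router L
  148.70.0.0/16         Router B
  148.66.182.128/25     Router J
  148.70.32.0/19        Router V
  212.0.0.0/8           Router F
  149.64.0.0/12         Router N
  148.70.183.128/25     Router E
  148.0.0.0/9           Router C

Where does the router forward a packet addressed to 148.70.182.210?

Router B

Routes whose prefix contains 148.70.182.210:
  0.0.0.0/0 (default, matches everything) -> Router R
  148.0.0.0/6 (148.0.0.0 - 151.255.255.255) -> Router Z
  148.0.0.0/9 (148.0.0.0 - 148.127.255.255) -> Router C
  148.64.0.0/12 (148.64.0.0 - 148.79.255.255) -> Router L
  148.64.0.0/13 (148.64.0.0 - 148.71.255.255) -> Router X
  148.70.0.0/16 (148.70.0.0 - 148.70.255.255) -> Router B
More-specific entries that do NOT match:
  148.70.182.216/30 (148.70.182.216 - 148.70.182.219) does not contain 148.70.182.210
  148.70.182.224/27 (148.70.182.224 - 148.70.182.255) does not contain 148.70.182.210
  148.66.182.128/25 (148.66.182.128 - 148.66.182.255) does not contain 148.70.182.210
  148.70.183.128/25 (148.70.183.128 - 148.70.183.255) does not contain 148.70.182.210
  148.70.54.0/23 (148.70.54.0 - 148.70.55.255) does not contain 148.70.182.210
  148.70.32.0/19 (148.70.32.0 - 148.70.63.255) does not contain 148.70.182.210
Longest matching prefix is /16 -> next hop Router B.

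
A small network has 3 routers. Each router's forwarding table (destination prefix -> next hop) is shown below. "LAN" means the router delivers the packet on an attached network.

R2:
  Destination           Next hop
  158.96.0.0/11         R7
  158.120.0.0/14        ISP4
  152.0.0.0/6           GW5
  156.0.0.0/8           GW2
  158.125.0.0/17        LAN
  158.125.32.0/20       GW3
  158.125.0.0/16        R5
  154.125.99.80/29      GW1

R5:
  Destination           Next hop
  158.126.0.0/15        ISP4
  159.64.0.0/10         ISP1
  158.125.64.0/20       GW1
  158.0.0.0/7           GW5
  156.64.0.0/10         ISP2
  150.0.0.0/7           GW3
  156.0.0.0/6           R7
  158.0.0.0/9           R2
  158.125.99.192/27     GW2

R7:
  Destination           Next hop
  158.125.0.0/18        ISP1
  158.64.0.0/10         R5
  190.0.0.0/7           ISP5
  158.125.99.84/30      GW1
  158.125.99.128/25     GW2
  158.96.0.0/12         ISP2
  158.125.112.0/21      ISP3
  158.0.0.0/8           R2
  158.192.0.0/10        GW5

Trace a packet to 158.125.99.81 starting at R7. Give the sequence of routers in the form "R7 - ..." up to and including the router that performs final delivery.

At R7: longest match for 158.125.99.81 is 158.64.0.0/10 -> R5
At R5: longest match for 158.125.99.81 is 158.0.0.0/9 -> R2
At R2: longest match for 158.125.99.81 is 158.125.0.0/17 -> LAN

R7 - R5 - R2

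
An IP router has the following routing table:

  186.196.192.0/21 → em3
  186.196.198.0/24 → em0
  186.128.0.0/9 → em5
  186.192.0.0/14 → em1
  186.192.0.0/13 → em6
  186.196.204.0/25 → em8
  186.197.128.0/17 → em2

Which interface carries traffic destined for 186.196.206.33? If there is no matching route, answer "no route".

Routes whose prefix contains 186.196.206.33:
  186.128.0.0/9 (186.128.0.0 - 186.255.255.255) -> em5
  186.192.0.0/13 (186.192.0.0 - 186.199.255.255) -> em6
More-specific entries that do NOT match:
  186.196.204.0/25 (186.196.204.0 - 186.196.204.127) does not contain 186.196.206.33
  186.196.198.0/24 (186.196.198.0 - 186.196.198.255) does not contain 186.196.206.33
  186.196.192.0/21 (186.196.192.0 - 186.196.199.255) does not contain 186.196.206.33
  186.197.128.0/17 (186.197.128.0 - 186.197.255.255) does not contain 186.196.206.33
  186.192.0.0/14 (186.192.0.0 - 186.195.255.255) does not contain 186.196.206.33
Longest matching prefix is /13 -> interface em6.

em6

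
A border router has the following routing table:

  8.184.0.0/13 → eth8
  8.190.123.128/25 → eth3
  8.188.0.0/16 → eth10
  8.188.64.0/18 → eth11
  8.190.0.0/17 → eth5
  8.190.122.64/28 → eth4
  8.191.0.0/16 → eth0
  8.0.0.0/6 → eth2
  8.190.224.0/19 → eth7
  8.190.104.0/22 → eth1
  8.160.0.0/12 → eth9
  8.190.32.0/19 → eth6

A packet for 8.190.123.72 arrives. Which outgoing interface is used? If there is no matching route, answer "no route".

Routes whose prefix contains 8.190.123.72:
  8.0.0.0/6 (8.0.0.0 - 11.255.255.255) -> eth2
  8.184.0.0/13 (8.184.0.0 - 8.191.255.255) -> eth8
  8.190.0.0/17 (8.190.0.0 - 8.190.127.255) -> eth5
More-specific entries that do NOT match:
  8.190.122.64/28 (8.190.122.64 - 8.190.122.79) does not contain 8.190.123.72
  8.190.123.128/25 (8.190.123.128 - 8.190.123.255) does not contain 8.190.123.72
  8.190.104.0/22 (8.190.104.0 - 8.190.107.255) does not contain 8.190.123.72
  8.190.224.0/19 (8.190.224.0 - 8.190.255.255) does not contain 8.190.123.72
  8.190.32.0/19 (8.190.32.0 - 8.190.63.255) does not contain 8.190.123.72
  8.188.64.0/18 (8.188.64.0 - 8.188.127.255) does not contain 8.190.123.72
Longest matching prefix is /17 -> interface eth5.

eth5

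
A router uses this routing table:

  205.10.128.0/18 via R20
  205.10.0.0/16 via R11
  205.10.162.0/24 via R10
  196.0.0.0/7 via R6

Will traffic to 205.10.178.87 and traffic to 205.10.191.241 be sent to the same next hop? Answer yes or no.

yes

205.10.178.87: longest match 205.10.128.0/18 -> R20
205.10.191.241: longest match 205.10.128.0/18 -> R20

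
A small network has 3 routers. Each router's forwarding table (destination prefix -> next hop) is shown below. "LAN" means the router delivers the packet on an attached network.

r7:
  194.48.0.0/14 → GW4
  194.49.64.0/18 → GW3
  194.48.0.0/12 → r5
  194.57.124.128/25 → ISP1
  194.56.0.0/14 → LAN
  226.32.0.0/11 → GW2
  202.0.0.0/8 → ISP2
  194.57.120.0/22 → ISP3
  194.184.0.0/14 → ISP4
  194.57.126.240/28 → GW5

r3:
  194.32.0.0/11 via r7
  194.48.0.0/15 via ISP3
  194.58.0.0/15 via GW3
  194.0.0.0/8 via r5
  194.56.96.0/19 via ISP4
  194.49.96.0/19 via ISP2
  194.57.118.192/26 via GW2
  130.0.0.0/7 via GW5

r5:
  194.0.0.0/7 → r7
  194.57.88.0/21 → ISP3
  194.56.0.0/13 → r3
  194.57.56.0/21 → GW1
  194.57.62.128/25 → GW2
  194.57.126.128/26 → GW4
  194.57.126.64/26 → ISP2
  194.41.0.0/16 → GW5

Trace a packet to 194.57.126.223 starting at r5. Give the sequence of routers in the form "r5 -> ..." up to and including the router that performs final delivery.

At r5: longest match for 194.57.126.223 is 194.56.0.0/13 -> r3
At r3: longest match for 194.57.126.223 is 194.32.0.0/11 -> r7
At r7: longest match for 194.57.126.223 is 194.56.0.0/14 -> LAN

r5 -> r3 -> r7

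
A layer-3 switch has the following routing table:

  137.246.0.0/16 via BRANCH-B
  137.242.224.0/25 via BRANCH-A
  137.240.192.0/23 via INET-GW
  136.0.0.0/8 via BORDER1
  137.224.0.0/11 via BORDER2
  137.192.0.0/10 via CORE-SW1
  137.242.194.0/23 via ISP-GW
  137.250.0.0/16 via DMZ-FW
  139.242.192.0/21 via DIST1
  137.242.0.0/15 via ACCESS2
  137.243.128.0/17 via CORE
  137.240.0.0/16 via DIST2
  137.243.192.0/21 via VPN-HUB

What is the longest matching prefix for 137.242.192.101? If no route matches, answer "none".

137.242.0.0/15

Entries matching 137.242.192.101:
  137.192.0.0/10 (137.192.0.0 - 137.255.255.255)
  137.224.0.0/11 (137.224.0.0 - 137.255.255.255)
  137.242.0.0/15 (137.242.0.0 - 137.243.255.255)
Most specific is 137.242.0.0/15.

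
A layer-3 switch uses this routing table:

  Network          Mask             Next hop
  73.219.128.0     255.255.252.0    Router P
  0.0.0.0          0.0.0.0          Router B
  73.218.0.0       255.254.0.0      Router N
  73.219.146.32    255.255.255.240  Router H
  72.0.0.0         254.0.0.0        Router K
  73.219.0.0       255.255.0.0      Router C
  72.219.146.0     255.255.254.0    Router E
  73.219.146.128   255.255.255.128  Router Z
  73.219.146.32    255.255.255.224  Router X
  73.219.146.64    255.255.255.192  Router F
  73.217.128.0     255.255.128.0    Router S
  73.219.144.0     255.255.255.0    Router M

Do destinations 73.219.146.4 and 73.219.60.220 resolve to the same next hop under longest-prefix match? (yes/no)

yes

73.219.146.4: longest match 73.219.0.0/16 -> Router C
73.219.60.220: longest match 73.219.0.0/16 -> Router C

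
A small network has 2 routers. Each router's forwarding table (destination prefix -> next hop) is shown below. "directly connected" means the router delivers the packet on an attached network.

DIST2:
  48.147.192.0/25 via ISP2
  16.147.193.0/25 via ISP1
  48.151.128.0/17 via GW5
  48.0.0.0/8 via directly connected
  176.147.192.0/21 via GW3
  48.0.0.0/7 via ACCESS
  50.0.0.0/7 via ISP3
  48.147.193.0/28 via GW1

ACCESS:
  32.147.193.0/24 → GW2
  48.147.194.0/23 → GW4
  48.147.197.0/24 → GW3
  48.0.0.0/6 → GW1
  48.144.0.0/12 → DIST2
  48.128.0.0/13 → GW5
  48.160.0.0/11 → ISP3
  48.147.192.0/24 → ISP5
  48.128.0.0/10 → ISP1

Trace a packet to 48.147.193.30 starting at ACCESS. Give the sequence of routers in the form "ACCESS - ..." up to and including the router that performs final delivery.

ACCESS - DIST2

At ACCESS: longest match for 48.147.193.30 is 48.144.0.0/12 -> DIST2
At DIST2: longest match for 48.147.193.30 is 48.0.0.0/8 -> directly connected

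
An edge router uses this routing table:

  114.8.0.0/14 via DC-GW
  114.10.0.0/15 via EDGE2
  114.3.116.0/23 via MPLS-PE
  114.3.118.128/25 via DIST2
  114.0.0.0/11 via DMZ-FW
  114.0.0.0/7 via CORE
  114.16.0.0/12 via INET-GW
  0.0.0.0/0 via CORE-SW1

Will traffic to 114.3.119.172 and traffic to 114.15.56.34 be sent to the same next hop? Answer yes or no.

114.3.119.172: longest match 114.0.0.0/11 -> DMZ-FW
114.15.56.34: longest match 114.0.0.0/11 -> DMZ-FW

yes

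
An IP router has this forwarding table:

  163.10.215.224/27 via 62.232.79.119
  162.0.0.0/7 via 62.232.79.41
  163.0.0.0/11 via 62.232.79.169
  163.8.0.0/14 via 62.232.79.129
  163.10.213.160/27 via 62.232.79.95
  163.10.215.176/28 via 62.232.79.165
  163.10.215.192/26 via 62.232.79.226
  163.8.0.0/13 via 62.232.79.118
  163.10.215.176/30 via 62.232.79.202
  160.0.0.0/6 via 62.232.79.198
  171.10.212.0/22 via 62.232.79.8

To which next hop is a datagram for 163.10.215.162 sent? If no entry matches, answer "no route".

Routes whose prefix contains 163.10.215.162:
  160.0.0.0/6 (160.0.0.0 - 163.255.255.255) -> 62.232.79.198
  162.0.0.0/7 (162.0.0.0 - 163.255.255.255) -> 62.232.79.41
  163.0.0.0/11 (163.0.0.0 - 163.31.255.255) -> 62.232.79.169
  163.8.0.0/13 (163.8.0.0 - 163.15.255.255) -> 62.232.79.118
  163.8.0.0/14 (163.8.0.0 - 163.11.255.255) -> 62.232.79.129
More-specific entries that do NOT match:
  163.10.215.176/30 (163.10.215.176 - 163.10.215.179) does not contain 163.10.215.162
  163.10.215.176/28 (163.10.215.176 - 163.10.215.191) does not contain 163.10.215.162
  163.10.215.224/27 (163.10.215.224 - 163.10.215.255) does not contain 163.10.215.162
  163.10.213.160/27 (163.10.213.160 - 163.10.213.191) does not contain 163.10.215.162
  163.10.215.192/26 (163.10.215.192 - 163.10.215.255) does not contain 163.10.215.162
  171.10.212.0/22 (171.10.212.0 - 171.10.215.255) does not contain 163.10.215.162
Longest matching prefix is /14 -> next hop 62.232.79.129.

62.232.79.129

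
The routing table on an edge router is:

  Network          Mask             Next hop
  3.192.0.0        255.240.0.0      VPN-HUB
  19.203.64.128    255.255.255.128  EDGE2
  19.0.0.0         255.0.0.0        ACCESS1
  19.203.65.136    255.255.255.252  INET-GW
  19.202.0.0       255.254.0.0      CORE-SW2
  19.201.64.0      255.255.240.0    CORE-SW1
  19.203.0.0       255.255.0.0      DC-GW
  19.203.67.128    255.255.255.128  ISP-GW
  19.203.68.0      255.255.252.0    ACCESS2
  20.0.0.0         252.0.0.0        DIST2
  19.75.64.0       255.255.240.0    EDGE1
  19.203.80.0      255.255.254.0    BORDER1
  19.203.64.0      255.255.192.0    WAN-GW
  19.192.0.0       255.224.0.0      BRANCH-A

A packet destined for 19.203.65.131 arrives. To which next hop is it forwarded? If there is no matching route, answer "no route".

WAN-GW

Routes whose prefix contains 19.203.65.131:
  19.0.0.0/8 (19.0.0.0 - 19.255.255.255) -> ACCESS1
  19.192.0.0/11 (19.192.0.0 - 19.223.255.255) -> BRANCH-A
  19.202.0.0/15 (19.202.0.0 - 19.203.255.255) -> CORE-SW2
  19.203.0.0/16 (19.203.0.0 - 19.203.255.255) -> DC-GW
  19.203.64.0/18 (19.203.64.0 - 19.203.127.255) -> WAN-GW
More-specific entries that do NOT match:
  19.203.65.136/30 (19.203.65.136 - 19.203.65.139) does not contain 19.203.65.131
  19.203.64.128/25 (19.203.64.128 - 19.203.64.255) does not contain 19.203.65.131
  19.203.67.128/25 (19.203.67.128 - 19.203.67.255) does not contain 19.203.65.131
  19.203.80.0/23 (19.203.80.0 - 19.203.81.255) does not contain 19.203.65.131
  19.203.68.0/22 (19.203.68.0 - 19.203.71.255) does not contain 19.203.65.131
  19.201.64.0/20 (19.201.64.0 - 19.201.79.255) does not contain 19.203.65.131
  19.75.64.0/20 (19.75.64.0 - 19.75.79.255) does not contain 19.203.65.131
Longest matching prefix is /18 -> next hop WAN-GW.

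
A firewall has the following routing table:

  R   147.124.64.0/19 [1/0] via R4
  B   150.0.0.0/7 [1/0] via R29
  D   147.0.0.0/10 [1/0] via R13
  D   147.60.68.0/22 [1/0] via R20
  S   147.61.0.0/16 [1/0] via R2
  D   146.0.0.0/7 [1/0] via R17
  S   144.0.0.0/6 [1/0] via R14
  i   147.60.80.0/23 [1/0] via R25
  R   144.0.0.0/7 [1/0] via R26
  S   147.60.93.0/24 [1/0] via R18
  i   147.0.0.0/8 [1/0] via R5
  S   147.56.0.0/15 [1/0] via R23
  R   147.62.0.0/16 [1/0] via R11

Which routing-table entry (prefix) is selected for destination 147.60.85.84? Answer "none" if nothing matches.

147.0.0.0/10

Entries matching 147.60.85.84:
  144.0.0.0/6 (144.0.0.0 - 147.255.255.255)
  146.0.0.0/7 (146.0.0.0 - 147.255.255.255)
  147.0.0.0/8 (147.0.0.0 - 147.255.255.255)
  147.0.0.0/10 (147.0.0.0 - 147.63.255.255)
Most specific is 147.0.0.0/10.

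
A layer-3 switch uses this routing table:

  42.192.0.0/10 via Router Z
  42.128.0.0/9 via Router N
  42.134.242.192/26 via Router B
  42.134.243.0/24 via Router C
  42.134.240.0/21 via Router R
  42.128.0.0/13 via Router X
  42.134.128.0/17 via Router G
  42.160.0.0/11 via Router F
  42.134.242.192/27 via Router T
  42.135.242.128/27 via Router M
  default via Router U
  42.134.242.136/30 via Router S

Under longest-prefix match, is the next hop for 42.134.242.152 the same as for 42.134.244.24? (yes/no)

42.134.242.152: longest match 42.134.240.0/21 -> Router R
42.134.244.24: longest match 42.134.240.0/21 -> Router R

yes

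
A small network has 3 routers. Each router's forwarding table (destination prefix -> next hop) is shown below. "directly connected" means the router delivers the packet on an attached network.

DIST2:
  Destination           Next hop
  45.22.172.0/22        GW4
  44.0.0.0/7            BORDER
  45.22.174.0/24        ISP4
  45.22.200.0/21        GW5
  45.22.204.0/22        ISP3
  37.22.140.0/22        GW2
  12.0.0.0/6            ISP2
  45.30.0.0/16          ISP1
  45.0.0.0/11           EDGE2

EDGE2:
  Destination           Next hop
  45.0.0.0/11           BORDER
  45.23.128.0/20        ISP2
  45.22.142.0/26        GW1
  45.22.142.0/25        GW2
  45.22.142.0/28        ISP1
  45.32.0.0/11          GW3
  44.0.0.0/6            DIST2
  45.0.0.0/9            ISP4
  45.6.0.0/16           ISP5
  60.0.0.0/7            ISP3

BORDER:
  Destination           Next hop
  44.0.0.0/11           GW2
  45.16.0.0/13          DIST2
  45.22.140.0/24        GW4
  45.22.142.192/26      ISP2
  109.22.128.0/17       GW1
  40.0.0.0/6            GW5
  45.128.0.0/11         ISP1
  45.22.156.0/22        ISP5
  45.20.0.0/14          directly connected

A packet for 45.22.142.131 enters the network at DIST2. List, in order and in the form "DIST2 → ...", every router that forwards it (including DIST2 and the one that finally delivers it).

At DIST2: longest match for 45.22.142.131 is 45.0.0.0/11 -> EDGE2
At EDGE2: longest match for 45.22.142.131 is 45.0.0.0/11 -> BORDER
At BORDER: longest match for 45.22.142.131 is 45.20.0.0/14 -> directly connected

DIST2 → EDGE2 → BORDER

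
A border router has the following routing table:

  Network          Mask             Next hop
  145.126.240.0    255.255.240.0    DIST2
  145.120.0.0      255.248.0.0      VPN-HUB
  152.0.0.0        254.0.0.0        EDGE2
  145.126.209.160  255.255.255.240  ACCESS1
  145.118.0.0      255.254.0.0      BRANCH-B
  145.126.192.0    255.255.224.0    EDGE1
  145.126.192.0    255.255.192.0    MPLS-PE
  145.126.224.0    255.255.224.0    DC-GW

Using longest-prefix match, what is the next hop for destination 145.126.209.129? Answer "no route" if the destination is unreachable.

Routes whose prefix contains 145.126.209.129:
  145.120.0.0/13 (145.120.0.0 - 145.127.255.255) -> VPN-HUB
  145.126.192.0/18 (145.126.192.0 - 145.126.255.255) -> MPLS-PE
  145.126.192.0/19 (145.126.192.0 - 145.126.223.255) -> EDGE1
More-specific entries that do NOT match:
  145.126.209.160/28 (145.126.209.160 - 145.126.209.175) does not contain 145.126.209.129
  145.126.240.0/20 (145.126.240.0 - 145.126.255.255) does not contain 145.126.209.129
Longest matching prefix is /19 -> next hop EDGE1.

EDGE1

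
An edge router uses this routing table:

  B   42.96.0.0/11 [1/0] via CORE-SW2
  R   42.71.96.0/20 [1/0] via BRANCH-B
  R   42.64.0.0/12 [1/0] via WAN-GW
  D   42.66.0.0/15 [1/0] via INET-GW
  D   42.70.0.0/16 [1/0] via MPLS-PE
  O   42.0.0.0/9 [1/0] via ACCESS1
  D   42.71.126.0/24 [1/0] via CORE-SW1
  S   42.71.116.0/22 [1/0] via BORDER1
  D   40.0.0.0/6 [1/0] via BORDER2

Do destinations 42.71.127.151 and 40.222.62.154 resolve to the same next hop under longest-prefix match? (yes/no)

42.71.127.151: longest match 42.64.0.0/12 -> WAN-GW
40.222.62.154: longest match 40.0.0.0/6 -> BORDER2

no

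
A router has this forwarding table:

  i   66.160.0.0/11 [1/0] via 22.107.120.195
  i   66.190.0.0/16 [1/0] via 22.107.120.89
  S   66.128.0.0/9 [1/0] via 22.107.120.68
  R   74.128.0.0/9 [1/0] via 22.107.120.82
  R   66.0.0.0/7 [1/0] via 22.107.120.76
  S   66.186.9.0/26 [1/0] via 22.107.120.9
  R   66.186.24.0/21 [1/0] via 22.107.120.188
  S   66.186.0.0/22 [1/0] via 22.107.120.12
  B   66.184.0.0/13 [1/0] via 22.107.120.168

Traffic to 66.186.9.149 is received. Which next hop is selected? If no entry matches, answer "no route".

22.107.120.168

Routes whose prefix contains 66.186.9.149:
  66.0.0.0/7 (66.0.0.0 - 67.255.255.255) -> 22.107.120.76
  66.128.0.0/9 (66.128.0.0 - 66.255.255.255) -> 22.107.120.68
  66.160.0.0/11 (66.160.0.0 - 66.191.255.255) -> 22.107.120.195
  66.184.0.0/13 (66.184.0.0 - 66.191.255.255) -> 22.107.120.168
More-specific entries that do NOT match:
  66.186.9.0/26 (66.186.9.0 - 66.186.9.63) does not contain 66.186.9.149
  66.186.0.0/22 (66.186.0.0 - 66.186.3.255) does not contain 66.186.9.149
  66.186.24.0/21 (66.186.24.0 - 66.186.31.255) does not contain 66.186.9.149
  66.190.0.0/16 (66.190.0.0 - 66.190.255.255) does not contain 66.186.9.149
Longest matching prefix is /13 -> next hop 22.107.120.168.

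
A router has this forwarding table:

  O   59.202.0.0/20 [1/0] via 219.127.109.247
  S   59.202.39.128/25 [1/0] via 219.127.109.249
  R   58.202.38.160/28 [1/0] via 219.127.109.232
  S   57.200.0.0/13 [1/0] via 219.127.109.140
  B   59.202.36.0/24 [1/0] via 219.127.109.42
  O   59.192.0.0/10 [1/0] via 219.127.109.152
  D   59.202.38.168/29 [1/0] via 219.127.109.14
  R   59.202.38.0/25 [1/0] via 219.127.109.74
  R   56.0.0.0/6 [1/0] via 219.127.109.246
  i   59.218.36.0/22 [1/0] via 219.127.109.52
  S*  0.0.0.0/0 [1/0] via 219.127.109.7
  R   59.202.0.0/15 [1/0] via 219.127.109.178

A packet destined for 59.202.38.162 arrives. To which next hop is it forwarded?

Routes whose prefix contains 59.202.38.162:
  0.0.0.0/0 (default, matches everything) -> 219.127.109.7
  56.0.0.0/6 (56.0.0.0 - 59.255.255.255) -> 219.127.109.246
  59.192.0.0/10 (59.192.0.0 - 59.255.255.255) -> 219.127.109.152
  59.202.0.0/15 (59.202.0.0 - 59.203.255.255) -> 219.127.109.178
More-specific entries that do NOT match:
  59.202.38.168/29 (59.202.38.168 - 59.202.38.175) does not contain 59.202.38.162
  58.202.38.160/28 (58.202.38.160 - 58.202.38.175) does not contain 59.202.38.162
  59.202.39.128/25 (59.202.39.128 - 59.202.39.255) does not contain 59.202.38.162
  59.202.38.0/25 (59.202.38.0 - 59.202.38.127) does not contain 59.202.38.162
  59.202.36.0/24 (59.202.36.0 - 59.202.36.255) does not contain 59.202.38.162
  59.218.36.0/22 (59.218.36.0 - 59.218.39.255) does not contain 59.202.38.162
  59.202.0.0/20 (59.202.0.0 - 59.202.15.255) does not contain 59.202.38.162
Longest matching prefix is /15 -> next hop 219.127.109.178.

219.127.109.178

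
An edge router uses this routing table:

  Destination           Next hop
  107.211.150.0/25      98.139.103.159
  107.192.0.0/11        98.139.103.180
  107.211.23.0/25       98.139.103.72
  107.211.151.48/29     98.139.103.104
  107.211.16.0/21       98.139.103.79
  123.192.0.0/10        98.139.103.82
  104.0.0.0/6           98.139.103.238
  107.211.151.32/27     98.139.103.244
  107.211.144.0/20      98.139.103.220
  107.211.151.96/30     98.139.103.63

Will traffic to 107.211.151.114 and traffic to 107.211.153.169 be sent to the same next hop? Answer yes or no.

yes

107.211.151.114: longest match 107.211.144.0/20 -> 98.139.103.220
107.211.153.169: longest match 107.211.144.0/20 -> 98.139.103.220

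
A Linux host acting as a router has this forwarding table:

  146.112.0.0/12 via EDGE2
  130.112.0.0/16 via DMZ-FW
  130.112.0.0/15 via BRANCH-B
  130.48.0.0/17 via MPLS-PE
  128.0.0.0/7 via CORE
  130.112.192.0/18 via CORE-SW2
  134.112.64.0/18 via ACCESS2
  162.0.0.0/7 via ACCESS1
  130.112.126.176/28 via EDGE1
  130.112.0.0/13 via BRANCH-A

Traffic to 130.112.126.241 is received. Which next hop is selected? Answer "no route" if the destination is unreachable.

Routes whose prefix contains 130.112.126.241:
  130.112.0.0/13 (130.112.0.0 - 130.119.255.255) -> BRANCH-A
  130.112.0.0/15 (130.112.0.0 - 130.113.255.255) -> BRANCH-B
  130.112.0.0/16 (130.112.0.0 - 130.112.255.255) -> DMZ-FW
More-specific entries that do NOT match:
  130.112.126.176/28 (130.112.126.176 - 130.112.126.191) does not contain 130.112.126.241
  130.112.192.0/18 (130.112.192.0 - 130.112.255.255) does not contain 130.112.126.241
  134.112.64.0/18 (134.112.64.0 - 134.112.127.255) does not contain 130.112.126.241
  130.48.0.0/17 (130.48.0.0 - 130.48.127.255) does not contain 130.112.126.241
Longest matching prefix is /16 -> next hop DMZ-FW.

DMZ-FW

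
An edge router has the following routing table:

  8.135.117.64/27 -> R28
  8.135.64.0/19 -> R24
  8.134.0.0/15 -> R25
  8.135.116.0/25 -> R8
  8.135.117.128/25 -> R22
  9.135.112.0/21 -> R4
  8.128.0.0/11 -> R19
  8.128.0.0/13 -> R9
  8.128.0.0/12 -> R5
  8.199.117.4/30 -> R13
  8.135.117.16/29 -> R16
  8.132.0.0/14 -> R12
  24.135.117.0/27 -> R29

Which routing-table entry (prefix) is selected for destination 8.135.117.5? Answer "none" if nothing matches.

8.134.0.0/15

Entries matching 8.135.117.5:
  8.128.0.0/11 (8.128.0.0 - 8.159.255.255)
  8.128.0.0/12 (8.128.0.0 - 8.143.255.255)
  8.128.0.0/13 (8.128.0.0 - 8.135.255.255)
  8.132.0.0/14 (8.132.0.0 - 8.135.255.255)
  8.134.0.0/15 (8.134.0.0 - 8.135.255.255)
Most specific is 8.134.0.0/15.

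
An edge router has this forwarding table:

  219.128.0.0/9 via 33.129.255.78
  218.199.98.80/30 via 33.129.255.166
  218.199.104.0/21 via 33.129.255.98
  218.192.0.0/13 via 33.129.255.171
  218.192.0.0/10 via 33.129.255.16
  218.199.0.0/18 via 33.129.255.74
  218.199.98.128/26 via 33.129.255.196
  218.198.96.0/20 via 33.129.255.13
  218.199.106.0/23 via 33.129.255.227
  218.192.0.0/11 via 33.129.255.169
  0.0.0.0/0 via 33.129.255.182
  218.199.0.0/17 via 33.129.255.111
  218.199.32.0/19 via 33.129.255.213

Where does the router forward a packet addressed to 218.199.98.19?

33.129.255.111

Routes whose prefix contains 218.199.98.19:
  0.0.0.0/0 (default, matches everything) -> 33.129.255.182
  218.192.0.0/10 (218.192.0.0 - 218.255.255.255) -> 33.129.255.16
  218.192.0.0/11 (218.192.0.0 - 218.223.255.255) -> 33.129.255.169
  218.192.0.0/13 (218.192.0.0 - 218.199.255.255) -> 33.129.255.171
  218.199.0.0/17 (218.199.0.0 - 218.199.127.255) -> 33.129.255.111
More-specific entries that do NOT match:
  218.199.98.80/30 (218.199.98.80 - 218.199.98.83) does not contain 218.199.98.19
  218.199.98.128/26 (218.199.98.128 - 218.199.98.191) does not contain 218.199.98.19
  218.199.106.0/23 (218.199.106.0 - 218.199.107.255) does not contain 218.199.98.19
  218.199.104.0/21 (218.199.104.0 - 218.199.111.255) does not contain 218.199.98.19
  218.198.96.0/20 (218.198.96.0 - 218.198.111.255) does not contain 218.199.98.19
  218.199.32.0/19 (218.199.32.0 - 218.199.63.255) does not contain 218.199.98.19
  218.199.0.0/18 (218.199.0.0 - 218.199.63.255) does not contain 218.199.98.19
Longest matching prefix is /17 -> next hop 33.129.255.111.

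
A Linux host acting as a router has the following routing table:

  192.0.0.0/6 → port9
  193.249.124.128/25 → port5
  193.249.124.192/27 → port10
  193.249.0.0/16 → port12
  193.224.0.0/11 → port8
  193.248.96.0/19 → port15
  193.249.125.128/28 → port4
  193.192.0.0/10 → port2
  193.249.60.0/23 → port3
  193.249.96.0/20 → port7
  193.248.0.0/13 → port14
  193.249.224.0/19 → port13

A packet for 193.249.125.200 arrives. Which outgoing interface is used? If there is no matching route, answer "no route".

port12

Routes whose prefix contains 193.249.125.200:
  192.0.0.0/6 (192.0.0.0 - 195.255.255.255) -> port9
  193.192.0.0/10 (193.192.0.0 - 193.255.255.255) -> port2
  193.224.0.0/11 (193.224.0.0 - 193.255.255.255) -> port8
  193.248.0.0/13 (193.248.0.0 - 193.255.255.255) -> port14
  193.249.0.0/16 (193.249.0.0 - 193.249.255.255) -> port12
More-specific entries that do NOT match:
  193.249.125.128/28 (193.249.125.128 - 193.249.125.143) does not contain 193.249.125.200
  193.249.124.192/27 (193.249.124.192 - 193.249.124.223) does not contain 193.249.125.200
  193.249.124.128/25 (193.249.124.128 - 193.249.124.255) does not contain 193.249.125.200
  193.249.60.0/23 (193.249.60.0 - 193.249.61.255) does not contain 193.249.125.200
  193.249.96.0/20 (193.249.96.0 - 193.249.111.255) does not contain 193.249.125.200
  193.248.96.0/19 (193.248.96.0 - 193.248.127.255) does not contain 193.249.125.200
  193.249.224.0/19 (193.249.224.0 - 193.249.255.255) does not contain 193.249.125.200
Longest matching prefix is /16 -> interface port12.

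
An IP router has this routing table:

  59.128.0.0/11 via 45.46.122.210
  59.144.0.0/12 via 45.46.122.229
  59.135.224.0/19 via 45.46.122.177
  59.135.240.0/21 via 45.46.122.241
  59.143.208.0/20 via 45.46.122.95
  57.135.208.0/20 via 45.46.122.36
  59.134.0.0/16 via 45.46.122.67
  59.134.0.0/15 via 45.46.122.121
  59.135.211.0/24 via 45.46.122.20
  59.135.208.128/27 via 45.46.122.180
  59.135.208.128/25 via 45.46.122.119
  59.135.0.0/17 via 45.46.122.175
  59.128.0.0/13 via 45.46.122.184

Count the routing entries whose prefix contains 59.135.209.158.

3

Prefixes containing 59.135.209.158:
  59.128.0.0/11 (59.128.0.0 - 59.159.255.255)
  59.128.0.0/13 (59.128.0.0 - 59.135.255.255)
  59.134.0.0/15 (59.134.0.0 - 59.135.255.255)
Total matching entries: 3.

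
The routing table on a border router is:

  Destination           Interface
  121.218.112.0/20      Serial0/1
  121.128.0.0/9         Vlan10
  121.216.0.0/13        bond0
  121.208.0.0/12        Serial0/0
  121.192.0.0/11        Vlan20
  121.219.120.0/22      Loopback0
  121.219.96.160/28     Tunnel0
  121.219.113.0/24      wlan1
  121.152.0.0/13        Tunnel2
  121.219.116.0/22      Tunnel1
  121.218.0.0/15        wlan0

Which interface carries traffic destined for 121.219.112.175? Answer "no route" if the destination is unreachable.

Routes whose prefix contains 121.219.112.175:
  121.128.0.0/9 (121.128.0.0 - 121.255.255.255) -> Vlan10
  121.192.0.0/11 (121.192.0.0 - 121.223.255.255) -> Vlan20
  121.208.0.0/12 (121.208.0.0 - 121.223.255.255) -> Serial0/0
  121.216.0.0/13 (121.216.0.0 - 121.223.255.255) -> bond0
  121.218.0.0/15 (121.218.0.0 - 121.219.255.255) -> wlan0
More-specific entries that do NOT match:
  121.219.96.160/28 (121.219.96.160 - 121.219.96.175) does not contain 121.219.112.175
  121.219.113.0/24 (121.219.113.0 - 121.219.113.255) does not contain 121.219.112.175
  121.219.120.0/22 (121.219.120.0 - 121.219.123.255) does not contain 121.219.112.175
  121.219.116.0/22 (121.219.116.0 - 121.219.119.255) does not contain 121.219.112.175
  121.218.112.0/20 (121.218.112.0 - 121.218.127.255) does not contain 121.219.112.175
Longest matching prefix is /15 -> interface wlan0.

wlan0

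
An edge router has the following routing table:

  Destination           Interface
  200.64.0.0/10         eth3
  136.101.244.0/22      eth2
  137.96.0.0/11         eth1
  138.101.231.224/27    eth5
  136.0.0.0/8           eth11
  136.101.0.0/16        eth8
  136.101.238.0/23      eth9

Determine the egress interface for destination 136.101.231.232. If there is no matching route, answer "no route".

eth8

Routes whose prefix contains 136.101.231.232:
  136.0.0.0/8 (136.0.0.0 - 136.255.255.255) -> eth11
  136.101.0.0/16 (136.101.0.0 - 136.101.255.255) -> eth8
More-specific entries that do NOT match:
  138.101.231.224/27 (138.101.231.224 - 138.101.231.255) does not contain 136.101.231.232
  136.101.238.0/23 (136.101.238.0 - 136.101.239.255) does not contain 136.101.231.232
  136.101.244.0/22 (136.101.244.0 - 136.101.247.255) does not contain 136.101.231.232
Longest matching prefix is /16 -> interface eth8.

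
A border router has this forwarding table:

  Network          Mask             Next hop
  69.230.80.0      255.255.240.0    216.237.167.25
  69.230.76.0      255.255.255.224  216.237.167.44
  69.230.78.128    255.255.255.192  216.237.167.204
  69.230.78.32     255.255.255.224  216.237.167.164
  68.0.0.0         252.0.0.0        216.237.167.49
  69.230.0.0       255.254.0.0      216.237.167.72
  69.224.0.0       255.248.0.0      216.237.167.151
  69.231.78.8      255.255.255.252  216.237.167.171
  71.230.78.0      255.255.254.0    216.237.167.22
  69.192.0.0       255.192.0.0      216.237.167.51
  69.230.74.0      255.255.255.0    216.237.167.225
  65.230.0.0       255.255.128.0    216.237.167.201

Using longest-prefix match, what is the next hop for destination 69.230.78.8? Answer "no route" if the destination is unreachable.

Routes whose prefix contains 69.230.78.8:
  68.0.0.0/6 (68.0.0.0 - 71.255.255.255) -> 216.237.167.49
  69.192.0.0/10 (69.192.0.0 - 69.255.255.255) -> 216.237.167.51
  69.224.0.0/13 (69.224.0.0 - 69.231.255.255) -> 216.237.167.151
  69.230.0.0/15 (69.230.0.0 - 69.231.255.255) -> 216.237.167.72
More-specific entries that do NOT match:
  69.231.78.8/30 (69.231.78.8 - 69.231.78.11) does not contain 69.230.78.8
  69.230.76.0/27 (69.230.76.0 - 69.230.76.31) does not contain 69.230.78.8
  69.230.78.32/27 (69.230.78.32 - 69.230.78.63) does not contain 69.230.78.8
  69.230.78.128/26 (69.230.78.128 - 69.230.78.191) does not contain 69.230.78.8
  69.230.74.0/24 (69.230.74.0 - 69.230.74.255) does not contain 69.230.78.8
  71.230.78.0/23 (71.230.78.0 - 71.230.79.255) does not contain 69.230.78.8
  69.230.80.0/20 (69.230.80.0 - 69.230.95.255) does not contain 69.230.78.8
  65.230.0.0/17 (65.230.0.0 - 65.230.127.255) does not contain 69.230.78.8
Longest matching prefix is /15 -> next hop 216.237.167.72.

216.237.167.72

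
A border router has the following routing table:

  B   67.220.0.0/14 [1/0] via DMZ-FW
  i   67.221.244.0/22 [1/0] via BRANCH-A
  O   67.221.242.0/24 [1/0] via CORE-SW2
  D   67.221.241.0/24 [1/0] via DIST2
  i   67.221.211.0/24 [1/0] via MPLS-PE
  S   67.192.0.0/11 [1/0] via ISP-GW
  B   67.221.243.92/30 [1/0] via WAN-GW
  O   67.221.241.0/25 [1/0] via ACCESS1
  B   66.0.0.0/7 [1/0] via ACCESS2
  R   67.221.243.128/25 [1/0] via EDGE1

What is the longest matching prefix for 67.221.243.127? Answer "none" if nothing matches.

67.220.0.0/14

Entries matching 67.221.243.127:
  66.0.0.0/7 (66.0.0.0 - 67.255.255.255)
  67.192.0.0/11 (67.192.0.0 - 67.223.255.255)
  67.220.0.0/14 (67.220.0.0 - 67.223.255.255)
Most specific is 67.220.0.0/14.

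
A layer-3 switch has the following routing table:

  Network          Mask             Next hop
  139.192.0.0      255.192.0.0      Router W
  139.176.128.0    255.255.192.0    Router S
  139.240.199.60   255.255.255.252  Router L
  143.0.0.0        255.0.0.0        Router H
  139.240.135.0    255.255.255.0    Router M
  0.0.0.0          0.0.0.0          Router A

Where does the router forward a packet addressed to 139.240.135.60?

Routes whose prefix contains 139.240.135.60:
  0.0.0.0/0 (default, matches everything) -> Router A
  139.192.0.0/10 (139.192.0.0 - 139.255.255.255) -> Router W
  139.240.135.0/24 (139.240.135.0 - 139.240.135.255) -> Router M
More-specific entries that do NOT match:
  139.240.199.60/30 (139.240.199.60 - 139.240.199.63) does not contain 139.240.135.60
Longest matching prefix is /24 -> next hop Router M.

Router M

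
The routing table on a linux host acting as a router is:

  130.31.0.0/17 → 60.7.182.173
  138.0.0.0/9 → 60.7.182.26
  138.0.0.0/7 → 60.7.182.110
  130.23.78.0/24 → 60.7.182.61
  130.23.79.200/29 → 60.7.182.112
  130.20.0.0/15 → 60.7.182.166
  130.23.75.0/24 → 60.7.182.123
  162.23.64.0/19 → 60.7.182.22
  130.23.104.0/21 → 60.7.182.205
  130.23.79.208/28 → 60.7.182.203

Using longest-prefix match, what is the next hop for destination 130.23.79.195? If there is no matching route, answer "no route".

No entry's prefix contains 130.23.79.195; there is no default route.

no route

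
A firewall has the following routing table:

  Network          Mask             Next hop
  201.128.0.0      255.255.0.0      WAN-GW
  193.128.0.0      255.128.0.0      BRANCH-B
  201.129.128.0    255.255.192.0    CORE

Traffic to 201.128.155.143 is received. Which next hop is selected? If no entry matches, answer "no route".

Routes whose prefix contains 201.128.155.143:
  201.128.0.0/16 (201.128.0.0 - 201.128.255.255) -> WAN-GW
More-specific entries that do NOT match:
  201.129.128.0/18 (201.129.128.0 - 201.129.191.255) does not contain 201.128.155.143
Longest matching prefix is /16 -> next hop WAN-GW.

WAN-GW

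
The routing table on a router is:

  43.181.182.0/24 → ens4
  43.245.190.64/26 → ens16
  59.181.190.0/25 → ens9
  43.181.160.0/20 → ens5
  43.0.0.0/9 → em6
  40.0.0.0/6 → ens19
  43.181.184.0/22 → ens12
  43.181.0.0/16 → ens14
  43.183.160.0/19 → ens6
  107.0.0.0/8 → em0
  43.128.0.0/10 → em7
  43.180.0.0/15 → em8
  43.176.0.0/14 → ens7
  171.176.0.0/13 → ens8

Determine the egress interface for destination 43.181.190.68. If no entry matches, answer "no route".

Routes whose prefix contains 43.181.190.68:
  40.0.0.0/6 (40.0.0.0 - 43.255.255.255) -> ens19
  43.128.0.0/10 (43.128.0.0 - 43.191.255.255) -> em7
  43.180.0.0/15 (43.180.0.0 - 43.181.255.255) -> em8
  43.181.0.0/16 (43.181.0.0 - 43.181.255.255) -> ens14
More-specific entries that do NOT match:
  43.245.190.64/26 (43.245.190.64 - 43.245.190.127) does not contain 43.181.190.68
  59.181.190.0/25 (59.181.190.0 - 59.181.190.127) does not contain 43.181.190.68
  43.181.182.0/24 (43.181.182.0 - 43.181.182.255) does not contain 43.181.190.68
  43.181.184.0/22 (43.181.184.0 - 43.181.187.255) does not contain 43.181.190.68
  43.181.160.0/20 (43.181.160.0 - 43.181.175.255) does not contain 43.181.190.68
  43.183.160.0/19 (43.183.160.0 - 43.183.191.255) does not contain 43.181.190.68
Longest matching prefix is /16 -> interface ens14.

ens14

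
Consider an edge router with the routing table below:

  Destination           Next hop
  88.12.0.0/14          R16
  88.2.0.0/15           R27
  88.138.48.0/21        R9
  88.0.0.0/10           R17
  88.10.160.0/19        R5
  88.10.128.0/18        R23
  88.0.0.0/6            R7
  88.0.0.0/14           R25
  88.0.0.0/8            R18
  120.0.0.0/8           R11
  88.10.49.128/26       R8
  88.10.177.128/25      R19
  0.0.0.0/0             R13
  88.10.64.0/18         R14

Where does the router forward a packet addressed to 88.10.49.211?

R17

Routes whose prefix contains 88.10.49.211:
  0.0.0.0/0 (default, matches everything) -> R13
  88.0.0.0/6 (88.0.0.0 - 91.255.255.255) -> R7
  88.0.0.0/8 (88.0.0.0 - 88.255.255.255) -> R18
  88.0.0.0/10 (88.0.0.0 - 88.63.255.255) -> R17
More-specific entries that do NOT match:
  88.10.49.128/26 (88.10.49.128 - 88.10.49.191) does not contain 88.10.49.211
  88.10.177.128/25 (88.10.177.128 - 88.10.177.255) does not contain 88.10.49.211
  88.138.48.0/21 (88.138.48.0 - 88.138.55.255) does not contain 88.10.49.211
  88.10.160.0/19 (88.10.160.0 - 88.10.191.255) does not contain 88.10.49.211
  88.10.128.0/18 (88.10.128.0 - 88.10.191.255) does not contain 88.10.49.211
  88.10.64.0/18 (88.10.64.0 - 88.10.127.255) does not contain 88.10.49.211
  88.2.0.0/15 (88.2.0.0 - 88.3.255.255) does not contain 88.10.49.211
  88.12.0.0/14 (88.12.0.0 - 88.15.255.255) does not contain 88.10.49.211
  88.0.0.0/14 (88.0.0.0 - 88.3.255.255) does not contain 88.10.49.211
Longest matching prefix is /10 -> next hop R17.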